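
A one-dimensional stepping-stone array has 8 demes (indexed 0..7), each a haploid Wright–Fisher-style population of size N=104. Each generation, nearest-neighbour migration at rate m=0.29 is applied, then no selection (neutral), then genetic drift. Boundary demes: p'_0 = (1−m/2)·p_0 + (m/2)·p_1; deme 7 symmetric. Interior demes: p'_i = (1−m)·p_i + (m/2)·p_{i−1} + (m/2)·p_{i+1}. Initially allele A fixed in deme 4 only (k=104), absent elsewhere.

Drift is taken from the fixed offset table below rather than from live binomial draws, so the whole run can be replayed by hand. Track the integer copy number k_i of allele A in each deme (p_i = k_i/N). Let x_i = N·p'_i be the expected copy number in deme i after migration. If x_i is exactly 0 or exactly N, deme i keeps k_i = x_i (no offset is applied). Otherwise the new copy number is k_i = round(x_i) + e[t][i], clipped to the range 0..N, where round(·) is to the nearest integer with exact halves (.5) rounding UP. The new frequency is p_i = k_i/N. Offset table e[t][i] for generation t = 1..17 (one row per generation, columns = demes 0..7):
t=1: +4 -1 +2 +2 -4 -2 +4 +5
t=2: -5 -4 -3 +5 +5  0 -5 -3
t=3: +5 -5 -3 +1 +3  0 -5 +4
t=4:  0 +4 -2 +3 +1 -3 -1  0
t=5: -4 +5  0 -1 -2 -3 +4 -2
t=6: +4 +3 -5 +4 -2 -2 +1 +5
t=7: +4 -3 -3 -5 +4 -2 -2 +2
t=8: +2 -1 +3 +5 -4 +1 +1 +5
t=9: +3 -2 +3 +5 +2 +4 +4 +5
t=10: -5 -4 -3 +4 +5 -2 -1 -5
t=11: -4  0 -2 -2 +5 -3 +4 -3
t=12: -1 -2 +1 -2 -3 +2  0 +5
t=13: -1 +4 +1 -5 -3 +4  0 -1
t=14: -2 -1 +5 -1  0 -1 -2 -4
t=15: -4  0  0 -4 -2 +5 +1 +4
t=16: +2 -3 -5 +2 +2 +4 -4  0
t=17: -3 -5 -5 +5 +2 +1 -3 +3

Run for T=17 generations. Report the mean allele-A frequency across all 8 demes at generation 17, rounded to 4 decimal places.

0.1334

t=0: k=[0 0 0 0 104 0 0 0]
t=1: x=[0.0000 0.0000 0.0000 15.0800 73.8400 15.0800 0.0000 0.0000] k=[0 0 0 17 70 13 0 0]
t=2: x=[0.0000 0.0000 2.4650 22.2200 54.0500 19.3800 1.8850 0.0000] k=[0 0 0 27 59 19 0 0]
t=3: x=[0.0000 0.0000 3.9150 27.7250 48.5600 22.0450 2.7550 0.0000] k=[0 0 1 29 52 22 0 0]
t=4: x=[0.0000 0.1450 4.9150 28.2750 44.3150 23.1600 3.1900 0.0000] k=[0 4 3 31 45 20 2 0]
t=5: x=[0.5800 3.2750 7.2050 28.9700 39.3450 21.0150 4.3200 0.2900] k=[0 8 7 28 37 18 8 0]
t=6: x=[1.1600 6.6950 10.1900 26.2600 32.9400 19.3050 8.2900 1.1600] k=[5 10 5 30 31 17 9 6]
t=7: x=[5.7250 8.5500 9.3500 26.5200 28.8250 17.8700 9.7250 6.4350] k=[10 6 6 22 33 16 8 8]
t=8: x=[9.4200 6.5800 8.3200 21.2750 28.9400 17.3050 9.1600 8.0000] k=[11 6 11 26 25 18 10 13]
t=9: x=[10.2750 7.4500 12.4500 23.6800 24.1300 17.8550 11.5950 12.5650] k=[13 5 15 29 26 22 16 18]
t=10: x=[11.8400 7.6100 15.5800 26.5350 25.8550 21.7100 17.1600 17.7100] k=[7 4 13 31 31 20 16 13]
t=11: x=[6.5650 5.7400 14.3050 28.3900 29.4050 21.0150 16.1450 13.4350] k=[3 6 12 26 34 18 20 10]
t=12: x=[3.4350 6.4350 13.1600 25.1300 30.5200 20.6100 18.2600 11.4500] k=[2 4 14 23 28 23 18 16]
t=13: x=[2.2900 5.1600 13.8550 22.4200 26.5500 23.0000 18.4350 16.2900] k=[1 9 15 17 24 27 18 15]
t=14: x=[2.1600 8.7100 14.4200 17.7250 23.4200 25.2600 18.8700 15.4350] k=[0 8 19 17 23 24 17 11]
t=15: x=[1.1600 8.4350 17.1150 18.1600 22.2750 22.8400 17.1450 11.8700] k=[0 8 17 14 20 28 18 16]
t=16: x=[1.1600 8.1450 15.2600 15.3050 20.2900 25.3900 19.1600 16.2900] k=[3 5 10 17 22 29 15 16]
t=17: x=[3.2900 5.4350 10.2900 16.7100 22.2900 25.9550 17.1750 15.8550] k=[0 0 5 22 24 27 14 19]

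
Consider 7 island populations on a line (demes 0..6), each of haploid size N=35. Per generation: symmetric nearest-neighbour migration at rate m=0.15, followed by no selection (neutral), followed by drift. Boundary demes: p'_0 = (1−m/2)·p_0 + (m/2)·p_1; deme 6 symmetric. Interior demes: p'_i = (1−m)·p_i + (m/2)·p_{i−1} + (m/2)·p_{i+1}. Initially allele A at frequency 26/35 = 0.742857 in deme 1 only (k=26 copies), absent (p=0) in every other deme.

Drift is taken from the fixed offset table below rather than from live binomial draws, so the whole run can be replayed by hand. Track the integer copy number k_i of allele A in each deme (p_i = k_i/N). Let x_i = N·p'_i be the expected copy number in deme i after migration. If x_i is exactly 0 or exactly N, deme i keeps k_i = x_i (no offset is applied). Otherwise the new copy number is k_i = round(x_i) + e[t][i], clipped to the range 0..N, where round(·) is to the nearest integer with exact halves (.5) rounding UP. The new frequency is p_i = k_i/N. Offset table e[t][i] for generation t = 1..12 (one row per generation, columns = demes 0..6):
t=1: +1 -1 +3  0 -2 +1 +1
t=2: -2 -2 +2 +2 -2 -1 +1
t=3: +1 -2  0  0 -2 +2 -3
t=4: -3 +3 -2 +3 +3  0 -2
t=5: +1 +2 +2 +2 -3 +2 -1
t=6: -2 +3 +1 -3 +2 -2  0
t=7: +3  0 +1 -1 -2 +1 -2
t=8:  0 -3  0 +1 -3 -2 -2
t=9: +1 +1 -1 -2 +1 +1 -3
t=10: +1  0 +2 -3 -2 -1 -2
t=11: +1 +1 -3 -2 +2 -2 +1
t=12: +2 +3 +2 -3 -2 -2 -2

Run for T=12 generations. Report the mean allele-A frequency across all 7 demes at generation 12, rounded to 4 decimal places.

t=0: k=[0 26 0 0 0 0 0]
t=1: x=[1.9500 22.1000 1.9500 0.0000 0.0000 0.0000 0.0000] k=[3 21 5 0 0 0 0]
t=2: x=[4.3500 18.4500 5.8250 0.3750 0.0000 0.0000 0.0000] k=[2 16 8 2 0 0 0]
t=3: x=[3.0500 14.3500 8.1500 2.3000 0.1500 0.0000 0.0000] k=[4 12 8 2 0 0 0]
t=4: x=[4.6000 11.1000 7.8500 2.3000 0.1500 0.0000 0.0000] k=[2 14 6 5 3 0 0]
t=5: x=[2.9000 12.5000 6.5250 4.9250 2.9250 0.2250 0.0000] k=[4 15 9 7 0 2 0]
t=6: x=[4.8250 13.7250 9.3000 6.6250 0.6750 1.7000 0.1500] k=[3 17 10 4 3 0 0]
t=7: x=[4.0500 15.4250 10.0750 4.3750 2.8500 0.2250 0.0000] k=[7 15 11 3 1 1 0]
t=8: x=[7.6000 14.1000 10.7000 3.4500 1.1500 0.9250 0.0750] k=[8 11 11 4 0 0 0]
t=9: x=[8.2250 10.7750 10.4750 4.2250 0.3000 0.0000 0.0000] k=[9 12 9 2 1 0 0]
t=10: x=[9.2250 11.5500 8.7000 2.4500 1.0000 0.0750 0.0000] k=[10 12 11 0 0 0 0]
t=11: x=[10.1500 11.7750 10.2500 0.8250 0.0000 0.0000 0.0000] k=[11 13 7 0 0 0 0]
t=12: x=[11.1500 12.4000 6.9250 0.5250 0.0000 0.0000 0.0000] k=[13 15 9 0 0 0 0]

0.1510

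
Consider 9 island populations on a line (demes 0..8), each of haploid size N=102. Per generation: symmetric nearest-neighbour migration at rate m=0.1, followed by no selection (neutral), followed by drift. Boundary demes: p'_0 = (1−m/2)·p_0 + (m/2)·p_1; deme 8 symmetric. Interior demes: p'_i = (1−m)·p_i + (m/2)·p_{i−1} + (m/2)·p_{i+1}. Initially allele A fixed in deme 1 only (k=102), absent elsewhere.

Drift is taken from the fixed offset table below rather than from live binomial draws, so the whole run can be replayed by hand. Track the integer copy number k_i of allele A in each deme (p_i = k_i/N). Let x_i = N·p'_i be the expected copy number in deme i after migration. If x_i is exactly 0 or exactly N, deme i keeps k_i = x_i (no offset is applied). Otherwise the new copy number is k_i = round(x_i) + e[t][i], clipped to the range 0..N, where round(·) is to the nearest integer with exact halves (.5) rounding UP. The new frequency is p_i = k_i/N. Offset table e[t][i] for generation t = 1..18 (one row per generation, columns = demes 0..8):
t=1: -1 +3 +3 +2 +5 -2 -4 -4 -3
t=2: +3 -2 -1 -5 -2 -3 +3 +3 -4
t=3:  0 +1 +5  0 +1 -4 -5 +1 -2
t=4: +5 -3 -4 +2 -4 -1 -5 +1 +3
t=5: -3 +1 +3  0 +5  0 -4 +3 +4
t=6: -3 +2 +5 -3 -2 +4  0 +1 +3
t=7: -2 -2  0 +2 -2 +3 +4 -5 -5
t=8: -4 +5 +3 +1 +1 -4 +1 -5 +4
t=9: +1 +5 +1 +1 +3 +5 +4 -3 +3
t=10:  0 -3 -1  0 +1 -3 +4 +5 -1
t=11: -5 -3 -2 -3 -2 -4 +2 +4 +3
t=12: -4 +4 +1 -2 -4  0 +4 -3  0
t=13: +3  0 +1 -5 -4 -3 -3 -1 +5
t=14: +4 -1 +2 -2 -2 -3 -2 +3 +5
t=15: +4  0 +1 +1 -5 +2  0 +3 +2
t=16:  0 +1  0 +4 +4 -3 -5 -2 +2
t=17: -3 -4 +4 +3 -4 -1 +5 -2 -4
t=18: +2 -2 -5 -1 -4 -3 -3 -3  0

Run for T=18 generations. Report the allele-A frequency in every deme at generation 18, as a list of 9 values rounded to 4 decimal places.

[0.3333, 0.3529, 0.2843, 0.1176, 0.0000, 0.0000, 0.0588, 0.0490, 0.1275]

t=0: k=[0 102 0 0 0 0 0 0 0]
t=1: x=[5.1000 91.8000 5.1000 0.0000 0.0000 0.0000 0.0000 0.0000 0.0000] k=[4 95 8 0 0 0 0 0 0]
t=2: x=[8.5500 86.1000 11.9500 0.4000 0.0000 0.0000 0.0000 0.0000 0.0000] k=[12 84 11 0 0 0 0 0 0]
t=3: x=[15.6000 76.7500 14.1000 0.5500 0.0000 0.0000 0.0000 0.0000 0.0000] k=[16 78 19 1 0 0 0 0 0]
t=4: x=[19.1000 71.9500 21.0500 1.8500 0.0500 0.0000 0.0000 0.0000 0.0000] k=[24 69 17 4 0 0 0 0 0]
t=5: x=[26.2500 64.1500 18.9500 4.4500 0.2000 0.0000 0.0000 0.0000 0.0000] k=[23 65 22 4 5 0 0 0 0]
t=6: x=[25.1000 60.7500 23.2500 4.9500 4.7000 0.2500 0.0000 0.0000 0.0000] k=[22 63 28 2 3 4 0 0 0]
t=7: x=[24.0500 59.2000 28.4500 3.3500 3.0000 3.7500 0.2000 0.0000 0.0000] k=[22 57 28 5 1 7 4 0 0]
t=8: x=[23.7500 53.8000 28.3000 5.9500 1.5000 6.5500 3.9500 0.2000 0.0000] k=[20 59 31 7 3 3 5 0 0]
t=9: x=[21.9500 55.6500 31.2000 8.0000 3.2000 3.1000 4.6500 0.2500 0.0000] k=[23 61 32 9 6 8 9 0 0]
t=10: x=[24.9000 57.6500 32.3000 10.0000 6.2500 7.9500 8.5000 0.4500 0.0000] k=[25 55 31 10 7 5 13 5 0]
t=11: x=[26.5000 52.3000 31.1500 10.9000 7.0500 5.5000 12.2000 5.1500 0.2500] k=[22 49 29 8 5 2 14 9 3]
t=12: x=[23.3500 46.6500 28.9500 8.9000 5.0000 2.7500 13.1500 8.9500 3.3000] k=[19 51 30 7 1 3 17 6 3]
t=13: x=[20.6000 48.3500 29.9000 7.8500 1.4000 3.6000 15.7500 6.4000 3.1500] k=[24 48 31 3 0 1 13 5 8]
t=14: x=[25.2000 45.9500 30.4500 4.2500 0.2000 1.5500 12.0000 5.5500 7.8500] k=[29 45 32 2 0 0 10 9 13]
t=15: x=[29.8000 43.5500 31.1500 3.4000 0.1000 0.5000 9.4500 9.2500 12.8000] k=[34 44 32 4 0 3 9 12 15]
t=16: x=[34.5000 42.9000 31.2000 5.2000 0.3500 3.1500 8.8500 12.0000 14.8500] k=[35 44 31 9 4 0 4 10 17]
t=17: x=[35.4500 42.9000 30.5500 9.8500 4.0500 0.4000 4.1000 10.0500 16.6500] k=[32 39 35 13 0 0 9 8 13]
t=18: x=[32.3500 38.4500 34.1000 13.4500 0.6500 0.4500 8.5000 8.3000 12.7500] k=[34 36 29 12 0 0 6 5 13]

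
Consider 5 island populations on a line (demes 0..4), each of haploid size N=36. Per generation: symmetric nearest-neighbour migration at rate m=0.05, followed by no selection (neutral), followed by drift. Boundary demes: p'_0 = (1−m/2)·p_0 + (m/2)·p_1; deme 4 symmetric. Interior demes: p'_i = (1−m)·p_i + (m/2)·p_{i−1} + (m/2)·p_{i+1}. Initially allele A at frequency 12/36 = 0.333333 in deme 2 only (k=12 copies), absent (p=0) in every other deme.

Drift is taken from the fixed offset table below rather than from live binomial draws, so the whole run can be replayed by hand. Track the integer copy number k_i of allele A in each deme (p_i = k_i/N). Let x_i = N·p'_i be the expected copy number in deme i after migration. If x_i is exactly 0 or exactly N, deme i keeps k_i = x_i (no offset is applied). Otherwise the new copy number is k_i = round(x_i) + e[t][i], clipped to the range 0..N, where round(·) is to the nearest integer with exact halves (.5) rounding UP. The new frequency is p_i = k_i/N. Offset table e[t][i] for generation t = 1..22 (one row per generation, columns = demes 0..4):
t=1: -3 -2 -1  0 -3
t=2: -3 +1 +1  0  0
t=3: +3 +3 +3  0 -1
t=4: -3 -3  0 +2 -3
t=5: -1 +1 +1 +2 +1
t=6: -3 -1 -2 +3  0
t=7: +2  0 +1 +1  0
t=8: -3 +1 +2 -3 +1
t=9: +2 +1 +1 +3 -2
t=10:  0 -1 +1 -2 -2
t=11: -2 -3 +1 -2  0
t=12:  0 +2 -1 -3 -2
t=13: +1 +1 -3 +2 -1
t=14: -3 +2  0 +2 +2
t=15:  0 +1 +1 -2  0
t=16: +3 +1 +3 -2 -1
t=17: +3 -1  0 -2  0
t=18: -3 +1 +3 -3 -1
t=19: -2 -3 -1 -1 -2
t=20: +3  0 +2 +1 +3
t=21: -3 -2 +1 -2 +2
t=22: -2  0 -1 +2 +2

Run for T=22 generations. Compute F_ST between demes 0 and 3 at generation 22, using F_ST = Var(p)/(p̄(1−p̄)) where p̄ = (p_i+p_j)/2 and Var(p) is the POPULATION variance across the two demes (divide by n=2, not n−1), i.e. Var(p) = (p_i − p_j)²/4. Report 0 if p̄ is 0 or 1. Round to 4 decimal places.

0.0286

t=0: k=[0 0 12 0 0]
t=1: x=[0.0000 0.3000 11.4000 0.3000 0.0000] k=[0 0 10 0 0]
t=2: x=[0.0000 0.2500 9.5000 0.2500 0.0000] k=[0 1 11 0 0]
t=3: x=[0.0250 1.2250 10.4750 0.2750 0.0000] k=[3 4 13 0 0]
t=4: x=[3.0250 4.2000 12.4500 0.3250 0.0000] k=[0 1 12 2 0]
t=5: x=[0.0250 1.2500 11.4750 2.2000 0.0500] k=[0 2 12 4 1]
t=6: x=[0.0500 2.2000 11.5500 4.1250 1.0750] k=[0 1 10 7 1]
t=7: x=[0.0250 1.2000 9.7000 6.9250 1.1500] k=[2 1 11 8 1]
t=8: x=[1.9750 1.2750 10.6750 7.9000 1.1750] k=[0 2 13 5 2]
t=9: x=[0.0500 2.2250 12.5250 5.1250 2.0750] k=[2 3 14 8 0]
t=10: x=[2.0250 3.2500 13.5750 7.9500 0.2000] k=[2 2 15 6 0]
t=11: x=[2.0000 2.3250 14.4500 6.0750 0.1500] k=[0 0 15 4 0]
t=12: x=[0.0000 0.3750 14.3500 4.1750 0.1000] k=[0 2 13 1 0]
t=13: x=[0.0500 2.2250 12.4250 1.2750 0.0250] k=[1 3 9 3 0]
t=14: x=[1.0500 3.1000 8.7000 3.0750 0.0750] k=[0 5 9 5 2]
t=15: x=[0.1250 4.9750 8.8000 5.0250 2.0750] k=[0 6 10 3 2]
t=16: x=[0.1500 5.9500 9.7250 3.1500 2.0250] k=[3 7 13 1 1]
t=17: x=[3.1000 7.0500 12.5500 1.3000 1.0000] k=[6 6 13 0 1]
t=18: x=[6.0000 6.1750 12.5000 0.3500 0.9750] k=[3 7 16 0 0]
t=19: x=[3.1000 7.1250 15.3750 0.4000 0.0000] k=[1 4 14 0 0]
t=20: x=[1.0750 4.1750 13.4000 0.3500 0.0000] k=[4 4 15 1 0]
t=21: x=[4.0000 4.2750 14.3750 1.3250 0.0250] k=[1 2 15 0 2]
t=22: x=[1.0250 2.3000 14.3000 0.4250 1.9500] k=[0 2 13 2 4]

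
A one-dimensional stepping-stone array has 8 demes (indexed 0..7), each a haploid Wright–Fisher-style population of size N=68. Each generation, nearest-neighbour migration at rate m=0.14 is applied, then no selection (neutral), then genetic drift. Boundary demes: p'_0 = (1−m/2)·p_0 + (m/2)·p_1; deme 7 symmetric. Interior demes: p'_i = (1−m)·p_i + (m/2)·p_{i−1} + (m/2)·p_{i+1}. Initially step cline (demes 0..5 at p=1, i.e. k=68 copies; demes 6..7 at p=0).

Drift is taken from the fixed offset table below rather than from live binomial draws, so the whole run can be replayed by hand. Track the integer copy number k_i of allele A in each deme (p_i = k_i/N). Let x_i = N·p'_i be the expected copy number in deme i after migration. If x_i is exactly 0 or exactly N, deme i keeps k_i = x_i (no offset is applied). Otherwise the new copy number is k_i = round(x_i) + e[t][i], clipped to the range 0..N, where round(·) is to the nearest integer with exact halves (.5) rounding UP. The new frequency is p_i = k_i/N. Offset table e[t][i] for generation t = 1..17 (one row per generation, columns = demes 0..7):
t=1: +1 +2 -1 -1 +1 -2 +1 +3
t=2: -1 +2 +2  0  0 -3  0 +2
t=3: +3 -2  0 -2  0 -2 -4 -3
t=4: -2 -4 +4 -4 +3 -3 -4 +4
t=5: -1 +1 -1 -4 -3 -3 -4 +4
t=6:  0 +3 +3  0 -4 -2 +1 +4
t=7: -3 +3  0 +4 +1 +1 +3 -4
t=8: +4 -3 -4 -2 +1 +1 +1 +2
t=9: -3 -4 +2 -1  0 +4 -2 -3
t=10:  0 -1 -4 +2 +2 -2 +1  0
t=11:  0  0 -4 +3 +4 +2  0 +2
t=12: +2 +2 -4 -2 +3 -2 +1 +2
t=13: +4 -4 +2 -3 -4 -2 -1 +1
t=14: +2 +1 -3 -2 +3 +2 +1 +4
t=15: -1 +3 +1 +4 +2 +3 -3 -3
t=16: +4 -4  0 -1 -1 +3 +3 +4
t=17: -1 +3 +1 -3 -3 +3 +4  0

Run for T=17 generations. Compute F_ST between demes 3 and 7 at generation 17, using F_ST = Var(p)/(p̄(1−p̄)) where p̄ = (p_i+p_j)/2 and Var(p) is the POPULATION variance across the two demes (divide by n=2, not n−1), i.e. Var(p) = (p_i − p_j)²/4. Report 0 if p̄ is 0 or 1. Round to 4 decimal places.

0.3192

t=0: k=[68 68 68 68 68 68 0 0]
t=1: x=[68.0000 68.0000 68.0000 68.0000 68.0000 63.2400 4.7600 0.0000] k=[68 68 68 68 68 61 6 0]
t=2: x=[68.0000 68.0000 68.0000 68.0000 67.5100 57.6400 9.4300 0.4200] k=[68 68 68 68 68 55 9 2]
t=3: x=[68.0000 68.0000 68.0000 68.0000 67.0900 52.6900 11.7300 2.4900] k=[68 68 68 68 67 51 8 0]
t=4: x=[68.0000 68.0000 68.0000 67.9300 65.9500 49.1100 10.4500 0.5600] k=[68 68 68 64 68 46 6 5]
t=5: x=[68.0000 68.0000 67.7200 64.5600 66.1800 44.7400 8.7300 5.0700] k=[68 68 67 61 63 42 5 9]
t=6: x=[68.0000 67.9300 66.6500 61.5600 61.3900 40.8800 7.8700 8.7200] k=[68 68 68 62 57 39 9 13]
t=7: x=[68.0000 68.0000 67.5800 62.0700 56.0900 38.1600 11.3800 12.7200] k=[68 68 68 66 57 39 14 9]
t=8: x=[68.0000 68.0000 67.8600 65.5100 56.3700 38.5100 15.4000 9.3500] k=[68 68 64 64 57 40 16 11]
t=9: x=[68.0000 67.7200 64.2800 63.5100 56.3000 39.5100 17.3300 11.3500] k=[68 64 66 63 56 44 15 8]
t=10: x=[67.7200 64.4200 65.6500 62.7200 55.6500 42.8100 16.5400 8.4900] k=[68 63 62 65 58 41 18 8]
t=11: x=[67.6500 63.2800 62.2800 64.3000 57.3000 40.5800 18.9100 8.7000] k=[68 63 58 67 61 43 19 11]
t=12: x=[67.6500 63.0000 58.9800 65.9500 60.1600 42.5800 20.1200 11.5600] k=[68 65 55 64 63 41 21 14]
t=13: x=[67.7900 64.5100 56.3300 63.3000 61.5300 41.1400 21.9100 14.4900] k=[68 61 58 60 58 39 21 15]
t=14: x=[67.5100 61.2800 58.3500 59.7200 56.8100 39.0700 21.8400 15.4200] k=[68 62 55 58 60 41 23 19]
t=15: x=[67.5800 61.9300 55.7000 57.9300 58.5300 41.0700 23.9800 19.2800] k=[67 65 57 62 61 44 21 16]
t=16: x=[66.8600 64.5800 57.9100 61.5800 59.8800 43.5800 22.2600 16.3500] k=[68 61 58 61 59 47 25 20]
t=17: x=[67.5100 61.2800 58.4200 60.6500 58.3000 46.3000 26.1900 20.3500] k=[67 64 59 58 55 49 30 20]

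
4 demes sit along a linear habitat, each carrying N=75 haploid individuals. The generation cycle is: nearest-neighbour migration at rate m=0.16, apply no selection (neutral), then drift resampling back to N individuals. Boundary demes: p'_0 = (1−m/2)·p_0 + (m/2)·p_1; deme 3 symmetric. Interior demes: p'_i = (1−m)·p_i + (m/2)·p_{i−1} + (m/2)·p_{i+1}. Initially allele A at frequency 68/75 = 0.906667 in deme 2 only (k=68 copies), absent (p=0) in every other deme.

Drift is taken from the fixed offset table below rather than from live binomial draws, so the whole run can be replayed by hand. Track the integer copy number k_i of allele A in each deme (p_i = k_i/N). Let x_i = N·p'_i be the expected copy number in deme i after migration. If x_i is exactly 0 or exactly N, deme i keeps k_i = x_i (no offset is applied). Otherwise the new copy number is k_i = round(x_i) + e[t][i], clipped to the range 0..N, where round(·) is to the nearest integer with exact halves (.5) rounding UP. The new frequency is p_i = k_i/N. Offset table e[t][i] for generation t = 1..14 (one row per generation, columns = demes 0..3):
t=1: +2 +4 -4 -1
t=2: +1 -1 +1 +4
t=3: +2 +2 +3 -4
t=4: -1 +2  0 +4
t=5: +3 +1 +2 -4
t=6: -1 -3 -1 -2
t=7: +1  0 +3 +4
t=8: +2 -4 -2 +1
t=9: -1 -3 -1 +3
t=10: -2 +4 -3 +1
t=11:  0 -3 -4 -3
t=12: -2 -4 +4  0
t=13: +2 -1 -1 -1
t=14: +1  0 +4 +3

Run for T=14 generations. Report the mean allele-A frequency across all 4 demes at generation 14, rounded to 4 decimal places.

t=0: k=[0 0 68 0]
t=1: x=[0.0000 5.4400 57.1200 5.4400] k=[0 9 53 4]
t=2: x=[0.7200 11.8000 45.5600 7.9200] k=[2 11 47 12]
t=3: x=[2.7200 13.1600 41.3200 14.8000] k=[5 15 44 11]
t=4: x=[5.8000 16.5200 39.0400 13.6400] k=[5 19 39 18]
t=5: x=[6.1200 19.4800 35.7200 19.6800] k=[9 20 38 16]
t=6: x=[9.8800 20.5600 34.8000 17.7600] k=[9 18 34 16]
t=7: x=[9.7200 18.5600 31.2800 17.4400] k=[11 19 34 21]
t=8: x=[11.6400 19.5600 31.7600 22.0400] k=[14 16 30 23]
t=9: x=[14.1600 16.9600 28.3200 23.5600] k=[13 14 27 27]
t=10: x=[13.0800 14.9600 25.9600 27.0000] k=[11 19 23 28]
t=11: x=[11.6400 18.6800 23.0800 27.6000] k=[12 16 19 25]
t=12: x=[12.3200 15.9200 19.2400 24.5200] k=[10 12 23 25]
t=13: x=[10.1600 12.7200 22.2800 24.8400] k=[12 12 21 24]
t=14: x=[12.0000 12.7200 20.5200 23.7600] k=[13 13 25 27]

0.2600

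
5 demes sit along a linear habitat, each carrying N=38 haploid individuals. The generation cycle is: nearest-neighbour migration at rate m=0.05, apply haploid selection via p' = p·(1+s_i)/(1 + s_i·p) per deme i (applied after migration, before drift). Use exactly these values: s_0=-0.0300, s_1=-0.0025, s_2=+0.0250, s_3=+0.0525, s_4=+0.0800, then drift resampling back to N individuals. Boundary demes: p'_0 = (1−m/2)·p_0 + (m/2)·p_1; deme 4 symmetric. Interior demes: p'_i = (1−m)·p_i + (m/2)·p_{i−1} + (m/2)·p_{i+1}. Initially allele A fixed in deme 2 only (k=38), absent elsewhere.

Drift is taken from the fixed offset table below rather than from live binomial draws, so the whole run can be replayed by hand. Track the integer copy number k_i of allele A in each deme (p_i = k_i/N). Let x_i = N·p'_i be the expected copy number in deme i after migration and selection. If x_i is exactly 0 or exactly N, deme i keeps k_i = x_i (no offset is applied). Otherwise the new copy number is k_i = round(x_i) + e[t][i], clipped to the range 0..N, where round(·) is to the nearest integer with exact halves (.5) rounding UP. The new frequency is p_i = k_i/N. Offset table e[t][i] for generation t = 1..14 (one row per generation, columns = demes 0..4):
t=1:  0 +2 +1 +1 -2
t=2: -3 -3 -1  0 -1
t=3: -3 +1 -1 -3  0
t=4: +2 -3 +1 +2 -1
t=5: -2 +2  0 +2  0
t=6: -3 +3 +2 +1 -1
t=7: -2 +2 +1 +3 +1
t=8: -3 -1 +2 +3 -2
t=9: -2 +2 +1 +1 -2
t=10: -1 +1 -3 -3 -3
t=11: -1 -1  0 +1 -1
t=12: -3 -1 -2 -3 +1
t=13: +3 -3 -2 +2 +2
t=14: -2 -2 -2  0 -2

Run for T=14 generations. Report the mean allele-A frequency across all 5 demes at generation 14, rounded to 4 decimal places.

t=0: k=[0 0 38 0 0]
t=1: x=[0.0000 0.9477 36.1441 0.9986 0.0000] k=[0 3 37 2 0]
t=2: x=[0.0728 3.7665 35.3368 2.9618 0.0540] k=[0 1 34 3 0]
t=3: x=[0.0243 1.7957 32.5169 3.8744 0.0810] k=[0 3 32 1 0]
t=4: x=[0.0728 3.6417 30.6475 1.8374 0.0270] k=[2 1 32 4 0]
t=5: x=[1.9187 1.7957 30.6722 4.8109 0.1080] k=[0 4 31 7 0]
t=6: x=[0.0970 4.5649 29.8837 7.7355 0.1889] k=[0 8 32 9 0]
t=7: x=[0.1940 8.3836 30.9676 9.7154 0.2429] k=[0 10 32 13 1]
t=8: x=[0.2425 10.2812 31.1153 13.6188 1.4002] k=[0 9 33 17 0]
t=9: x=[0.2183 9.3573 32.1237 17.4568 0.4586] k=[0 11 33 18 0]
t=10: x=[0.2668 11.2552 32.1974 18.4101 0.4855] k=[0 12 29 15 0]
t=11: x=[0.2911 12.1043 28.4032 15.4417 0.4047] k=[0 11 28 16 0]
t=12: x=[0.2668 11.1303 27.4641 16.3750 0.4316] k=[0 10 25 13 1]
t=13: x=[0.2425 10.1064 24.5404 13.4411 1.4002] k=[3 7 23 15 3]
t=14: x=[3.0144 7.2852 22.6266 15.3659 3.5394] k=[1 5 21 15 2]

0.2316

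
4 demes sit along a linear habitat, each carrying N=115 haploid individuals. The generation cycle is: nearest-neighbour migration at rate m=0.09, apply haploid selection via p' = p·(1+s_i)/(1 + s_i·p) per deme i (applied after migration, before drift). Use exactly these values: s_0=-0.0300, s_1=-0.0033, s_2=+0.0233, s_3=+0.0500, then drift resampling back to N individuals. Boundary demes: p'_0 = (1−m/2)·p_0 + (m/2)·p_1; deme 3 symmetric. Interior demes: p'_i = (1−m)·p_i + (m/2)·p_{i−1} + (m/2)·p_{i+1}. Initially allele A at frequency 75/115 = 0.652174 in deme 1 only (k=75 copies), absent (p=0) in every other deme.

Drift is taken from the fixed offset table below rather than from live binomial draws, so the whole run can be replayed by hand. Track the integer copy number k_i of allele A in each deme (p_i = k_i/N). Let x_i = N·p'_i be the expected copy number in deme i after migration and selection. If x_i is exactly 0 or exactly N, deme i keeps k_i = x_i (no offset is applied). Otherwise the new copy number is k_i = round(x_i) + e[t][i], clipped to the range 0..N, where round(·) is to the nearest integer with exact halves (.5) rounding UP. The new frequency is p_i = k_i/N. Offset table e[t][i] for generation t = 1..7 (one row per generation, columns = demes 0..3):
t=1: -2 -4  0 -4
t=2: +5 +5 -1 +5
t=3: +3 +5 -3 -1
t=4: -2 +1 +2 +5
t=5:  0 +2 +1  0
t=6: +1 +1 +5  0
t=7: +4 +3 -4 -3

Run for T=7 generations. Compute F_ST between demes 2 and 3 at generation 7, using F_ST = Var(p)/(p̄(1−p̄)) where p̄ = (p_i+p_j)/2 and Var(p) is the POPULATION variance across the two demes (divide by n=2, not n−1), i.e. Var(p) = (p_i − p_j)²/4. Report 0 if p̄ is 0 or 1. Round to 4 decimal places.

0.0158

t=0: k=[0 75 0 0]
t=1: x=[3.2766 68.1583 3.4513 0.0000] k=[1 64 3 0]
t=2: x=[3.7237 58.3250 5.7342 0.1417] k=[9 63 5 5]
t=3: x=[11.1203 57.8650 7.7753 5.2386] k=[14 63 5 4]
t=4: x=[15.7856 58.0900 7.7294 4.2398] k=[14 59 10 9]
t=5: x=[15.6095 54.6752 12.4127 9.4600] k=[16 57 13 9]
t=6: x=[17.3906 53.0805 15.0996 9.6007] k=[18 54 20 10]
t=7: x=[19.1293 50.7563 21.4794 10.9229] k=[23 54 17 8]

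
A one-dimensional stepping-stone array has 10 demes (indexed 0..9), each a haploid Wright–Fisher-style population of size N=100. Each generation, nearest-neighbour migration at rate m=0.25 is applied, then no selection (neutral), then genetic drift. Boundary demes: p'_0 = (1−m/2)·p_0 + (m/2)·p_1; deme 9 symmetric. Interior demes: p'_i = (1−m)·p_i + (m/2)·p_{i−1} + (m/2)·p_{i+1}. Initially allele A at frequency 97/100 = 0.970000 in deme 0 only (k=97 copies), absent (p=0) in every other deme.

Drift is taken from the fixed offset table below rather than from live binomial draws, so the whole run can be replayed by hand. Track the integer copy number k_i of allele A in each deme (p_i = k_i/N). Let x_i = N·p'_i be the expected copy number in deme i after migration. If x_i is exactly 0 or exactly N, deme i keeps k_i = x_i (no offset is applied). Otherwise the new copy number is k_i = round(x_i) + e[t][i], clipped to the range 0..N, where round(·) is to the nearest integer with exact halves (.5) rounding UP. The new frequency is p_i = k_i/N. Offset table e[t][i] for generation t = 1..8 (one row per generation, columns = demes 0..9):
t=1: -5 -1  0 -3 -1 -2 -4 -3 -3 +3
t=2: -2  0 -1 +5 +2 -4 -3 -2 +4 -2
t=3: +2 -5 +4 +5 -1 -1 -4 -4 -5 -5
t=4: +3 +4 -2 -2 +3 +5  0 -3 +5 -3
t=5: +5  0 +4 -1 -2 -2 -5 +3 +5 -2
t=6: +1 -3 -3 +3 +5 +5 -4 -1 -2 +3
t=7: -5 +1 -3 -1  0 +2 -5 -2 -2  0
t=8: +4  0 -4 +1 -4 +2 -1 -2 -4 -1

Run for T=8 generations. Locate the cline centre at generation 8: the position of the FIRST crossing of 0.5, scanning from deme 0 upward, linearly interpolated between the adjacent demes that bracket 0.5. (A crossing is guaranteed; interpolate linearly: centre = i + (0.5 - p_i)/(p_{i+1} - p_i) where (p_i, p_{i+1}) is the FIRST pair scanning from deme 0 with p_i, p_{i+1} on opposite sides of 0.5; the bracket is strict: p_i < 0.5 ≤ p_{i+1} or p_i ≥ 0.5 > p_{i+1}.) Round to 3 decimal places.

t=0: k=[97 0 0 0 0 0 0 0 0 0]
t=1: x=[84.8750 12.1250 0.0000 0.0000 0.0000 0.0000 0.0000 0.0000 0.0000 0.0000] k=[80 11 0 0 0 0 0 0 0 0]
t=2: x=[71.3750 18.2500 1.3750 0.0000 0.0000 0.0000 0.0000 0.0000 0.0000 0.0000] k=[69 18 0 0 0 0 0 0 0 0]
t=3: x=[62.6250 22.1250 2.2500 0.0000 0.0000 0.0000 0.0000 0.0000 0.0000 0.0000] k=[65 17 6 0 0 0 0 0 0 0]
t=4: x=[59.0000 21.6250 6.6250 0.7500 0.0000 0.0000 0.0000 0.0000 0.0000 0.0000] k=[62 26 5 0 0 0 0 0 0 0]
t=5: x=[57.5000 27.8750 7.0000 0.6250 0.0000 0.0000 0.0000 0.0000 0.0000 0.0000] k=[63 28 11 0 0 0 0 0 0 0]
t=6: x=[58.6250 30.2500 11.7500 1.3750 0.0000 0.0000 0.0000 0.0000 0.0000 0.0000] k=[60 27 9 4 0 0 0 0 0 0]
t=7: x=[55.8750 28.8750 10.6250 4.1250 0.5000 0.0000 0.0000 0.0000 0.0000 0.0000] k=[51 30 8 3 1 0 0 0 0 0]
t=8: x=[48.3750 29.8750 10.1250 3.3750 1.1250 0.1250 0.0000 0.0000 0.0000 0.0000] k=[52 30 6 4 0 2 0 0 0 0]

0.091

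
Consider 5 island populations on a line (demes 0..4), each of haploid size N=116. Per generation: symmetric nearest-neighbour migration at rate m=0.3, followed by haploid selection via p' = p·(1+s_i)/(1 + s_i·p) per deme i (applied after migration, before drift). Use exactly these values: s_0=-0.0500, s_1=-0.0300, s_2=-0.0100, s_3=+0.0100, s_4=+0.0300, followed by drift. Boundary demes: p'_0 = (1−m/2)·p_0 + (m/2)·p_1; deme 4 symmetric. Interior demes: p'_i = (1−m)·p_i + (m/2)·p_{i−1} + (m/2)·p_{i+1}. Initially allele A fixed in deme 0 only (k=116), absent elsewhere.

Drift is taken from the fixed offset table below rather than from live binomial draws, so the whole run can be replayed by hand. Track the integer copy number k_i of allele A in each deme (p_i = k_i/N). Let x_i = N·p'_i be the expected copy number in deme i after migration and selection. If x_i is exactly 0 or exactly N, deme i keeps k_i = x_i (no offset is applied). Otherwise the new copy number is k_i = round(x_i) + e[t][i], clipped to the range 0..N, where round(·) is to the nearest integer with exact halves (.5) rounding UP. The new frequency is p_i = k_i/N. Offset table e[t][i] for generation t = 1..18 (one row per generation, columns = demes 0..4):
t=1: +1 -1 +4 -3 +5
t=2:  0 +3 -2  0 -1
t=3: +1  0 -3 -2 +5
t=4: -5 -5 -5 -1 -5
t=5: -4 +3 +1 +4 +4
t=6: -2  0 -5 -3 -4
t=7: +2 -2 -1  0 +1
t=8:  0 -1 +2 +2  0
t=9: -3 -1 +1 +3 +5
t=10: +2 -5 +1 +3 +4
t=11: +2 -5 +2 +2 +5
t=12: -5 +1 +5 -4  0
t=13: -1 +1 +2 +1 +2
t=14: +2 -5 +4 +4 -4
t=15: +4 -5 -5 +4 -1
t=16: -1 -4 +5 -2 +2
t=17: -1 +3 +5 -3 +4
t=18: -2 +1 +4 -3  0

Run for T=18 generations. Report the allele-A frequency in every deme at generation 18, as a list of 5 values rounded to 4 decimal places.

[0.1121, 0.1466, 0.2155, 0.1293, 0.1897]

t=0: k=[116 0 0 0 0]
t=1: x=[97.8277 16.9543 0.0000 0.0000 0.0000] k=[99 16 0 0 0]
t=2: x=[85.4088 25.4399 2.3765 0.0000 0.0000] k=[85 28 0 0 0]
t=3: x=[75.1023 31.6442 4.1595 0.0000 0.0000] k=[76 32 1 0 0]
t=4: x=[67.9630 33.2232 5.4476 0.1515 0.0000] k=[63 28 0 0 0]
t=5: x=[56.2630 28.3918 4.1595 0.0000 0.0000] k=[52 31 5 0 0]
t=6: x=[47.4057 29.5739 8.0742 0.7575 0.0000] k=[45 30 3 0 0]
t=7: x=[41.3749 27.5550 6.5377 0.4545 0.0000] k=[43 26 6 0 0]
t=8: x=[39.1094 24.9484 8.0246 0.9089 0.0000] k=[39 24 10 3 0]
t=9: x=[35.4744 23.5727 10.9499 3.6349 0.4634] k=[32 23 12 7 5]
t=10: x=[29.5073 22.1490 12.7852 7.5197 5.4515] k=[32 17 14 11 9]
t=11: x=[28.6296 18.3251 13.8767 11.2507 9.5560] k=[31 13 16 13 15]
t=12: x=[27.2170 15.7312 14.9685 13.8711 15.0837] k=[22 17 20 10 15]
t=13: x=[20.3741 17.7375 17.8973 12.3594 14.6236] k=[19 19 20 13 17]
t=14: x=[18.1990 18.6680 18.6422 14.7778 16.8207] k=[20 14 23 19 13]
t=15: x=[18.2956 15.8290 20.8774 18.8566 14.2657] k=[22 11 16 23 13]
t=16: x=[19.5036 13.0432 16.1597 20.6182 14.8792] k=[19 9 21 19 17]
t=17: x=[16.7514 11.9691 18.7415 19.1586 17.7396] k=[16 15 24 16 22]
t=18: x=[15.1611 16.0736 21.2748 18.2525 21.6150] k=[13 17 25 15 22]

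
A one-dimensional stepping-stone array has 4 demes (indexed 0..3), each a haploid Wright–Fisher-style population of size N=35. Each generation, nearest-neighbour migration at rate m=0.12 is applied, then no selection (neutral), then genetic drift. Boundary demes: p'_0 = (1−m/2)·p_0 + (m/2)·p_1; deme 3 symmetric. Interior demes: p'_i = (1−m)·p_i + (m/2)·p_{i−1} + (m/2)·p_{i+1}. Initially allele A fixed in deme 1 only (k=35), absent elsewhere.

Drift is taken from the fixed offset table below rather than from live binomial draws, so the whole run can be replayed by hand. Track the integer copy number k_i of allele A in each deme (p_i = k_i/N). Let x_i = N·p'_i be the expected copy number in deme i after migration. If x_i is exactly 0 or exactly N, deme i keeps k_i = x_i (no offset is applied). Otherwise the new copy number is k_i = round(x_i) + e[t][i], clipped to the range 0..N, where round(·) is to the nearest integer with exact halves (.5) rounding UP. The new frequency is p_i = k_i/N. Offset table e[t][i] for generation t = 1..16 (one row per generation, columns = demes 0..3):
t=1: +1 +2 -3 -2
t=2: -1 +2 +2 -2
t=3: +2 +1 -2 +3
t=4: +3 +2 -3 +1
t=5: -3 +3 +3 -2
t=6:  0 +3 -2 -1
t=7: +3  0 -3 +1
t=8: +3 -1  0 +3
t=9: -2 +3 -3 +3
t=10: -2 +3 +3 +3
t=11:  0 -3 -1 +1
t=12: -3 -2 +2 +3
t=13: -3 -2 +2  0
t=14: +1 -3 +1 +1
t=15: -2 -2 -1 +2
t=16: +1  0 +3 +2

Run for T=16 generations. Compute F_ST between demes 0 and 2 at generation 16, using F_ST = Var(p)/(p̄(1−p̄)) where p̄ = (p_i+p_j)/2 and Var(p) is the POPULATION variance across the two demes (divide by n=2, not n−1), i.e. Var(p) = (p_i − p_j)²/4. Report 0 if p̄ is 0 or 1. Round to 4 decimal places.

0.0306

t=0: k=[0 35 0 0]
t=1: x=[2.1000 30.8000 2.1000 0.0000] k=[3 33 0 0]
t=2: x=[4.8000 29.2200 1.9800 0.0000] k=[4 31 4 0]
t=3: x=[5.6200 27.7600 5.3800 0.2400] k=[8 29 3 3]
t=4: x=[9.2600 26.1800 4.5600 3.0000] k=[12 28 2 4]
t=5: x=[12.9600 25.4800 3.6800 3.8800] k=[10 28 7 2]
t=6: x=[11.0800 25.6600 7.9600 2.3000] k=[11 29 6 1]
t=7: x=[12.0800 26.5400 7.0800 1.3000] k=[15 27 4 2]
t=8: x=[15.7200 24.9000 5.2600 2.1200] k=[19 24 5 5]
t=9: x=[19.3000 22.5600 6.1400 5.0000] k=[17 26 3 8]
t=10: x=[17.5400 24.0800 4.6800 7.7000] k=[16 27 8 11]
t=11: x=[16.6600 25.2000 9.3200 10.8200] k=[17 22 8 12]
t=12: x=[17.3000 20.8600 9.0800 11.7600] k=[14 19 11 15]
t=13: x=[14.3000 18.2200 11.7200 14.7600] k=[11 16 14 15]
t=14: x=[11.3000 15.5800 14.1800 14.9400] k=[12 13 15 16]
t=15: x=[12.0600 13.0600 14.9400 15.9400] k=[10 11 14 18]
t=16: x=[10.0600 11.1200 14.0600 17.7600] k=[11 11 17 20]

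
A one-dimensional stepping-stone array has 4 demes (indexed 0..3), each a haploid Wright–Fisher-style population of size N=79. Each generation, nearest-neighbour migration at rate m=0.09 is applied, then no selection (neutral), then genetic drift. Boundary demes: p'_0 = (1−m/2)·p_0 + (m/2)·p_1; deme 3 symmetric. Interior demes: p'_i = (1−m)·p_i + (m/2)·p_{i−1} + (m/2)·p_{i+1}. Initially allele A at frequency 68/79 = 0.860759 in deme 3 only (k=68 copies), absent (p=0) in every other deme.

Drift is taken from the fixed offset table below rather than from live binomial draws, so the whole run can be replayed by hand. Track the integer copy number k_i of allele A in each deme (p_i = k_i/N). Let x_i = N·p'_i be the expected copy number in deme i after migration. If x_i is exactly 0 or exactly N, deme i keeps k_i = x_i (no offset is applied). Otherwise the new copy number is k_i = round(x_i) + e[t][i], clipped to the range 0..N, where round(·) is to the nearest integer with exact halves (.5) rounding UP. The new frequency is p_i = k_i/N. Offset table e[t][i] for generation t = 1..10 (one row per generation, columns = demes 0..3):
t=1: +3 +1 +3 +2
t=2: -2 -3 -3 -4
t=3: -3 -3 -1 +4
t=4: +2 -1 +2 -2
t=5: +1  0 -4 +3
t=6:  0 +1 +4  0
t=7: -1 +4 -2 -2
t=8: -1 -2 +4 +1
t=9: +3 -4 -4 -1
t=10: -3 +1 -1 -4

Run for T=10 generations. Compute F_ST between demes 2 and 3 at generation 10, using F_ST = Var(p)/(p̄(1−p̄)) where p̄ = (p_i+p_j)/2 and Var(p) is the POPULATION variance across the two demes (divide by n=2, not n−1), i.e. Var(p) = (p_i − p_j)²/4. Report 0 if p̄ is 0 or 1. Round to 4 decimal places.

t=0: k=[0 0 0 68]
t=1: x=[0.0000 0.0000 3.0600 64.9400] k=[0 0 6 67]
t=2: x=[0.0000 0.2700 8.4750 64.2550] k=[0 0 5 60]
t=3: x=[0.0000 0.2250 7.2500 57.5250] k=[0 0 6 62]
t=4: x=[0.0000 0.2700 8.2500 59.4800] k=[0 0 10 57]
t=5: x=[0.0000 0.4500 11.6650 54.8850] k=[0 0 8 58]
t=6: x=[0.0000 0.3600 9.8900 55.7500] k=[0 1 14 56]
t=7: x=[0.0450 1.5400 15.3050 54.1100] k=[0 6 13 52]
t=8: x=[0.2700 6.0450 14.4400 50.2450] k=[0 4 18 51]
t=9: x=[0.1800 4.4500 18.8550 49.5150] k=[3 0 15 49]
t=10: x=[2.8650 0.8100 15.8550 47.4700] k=[0 2 15 43]

0.1352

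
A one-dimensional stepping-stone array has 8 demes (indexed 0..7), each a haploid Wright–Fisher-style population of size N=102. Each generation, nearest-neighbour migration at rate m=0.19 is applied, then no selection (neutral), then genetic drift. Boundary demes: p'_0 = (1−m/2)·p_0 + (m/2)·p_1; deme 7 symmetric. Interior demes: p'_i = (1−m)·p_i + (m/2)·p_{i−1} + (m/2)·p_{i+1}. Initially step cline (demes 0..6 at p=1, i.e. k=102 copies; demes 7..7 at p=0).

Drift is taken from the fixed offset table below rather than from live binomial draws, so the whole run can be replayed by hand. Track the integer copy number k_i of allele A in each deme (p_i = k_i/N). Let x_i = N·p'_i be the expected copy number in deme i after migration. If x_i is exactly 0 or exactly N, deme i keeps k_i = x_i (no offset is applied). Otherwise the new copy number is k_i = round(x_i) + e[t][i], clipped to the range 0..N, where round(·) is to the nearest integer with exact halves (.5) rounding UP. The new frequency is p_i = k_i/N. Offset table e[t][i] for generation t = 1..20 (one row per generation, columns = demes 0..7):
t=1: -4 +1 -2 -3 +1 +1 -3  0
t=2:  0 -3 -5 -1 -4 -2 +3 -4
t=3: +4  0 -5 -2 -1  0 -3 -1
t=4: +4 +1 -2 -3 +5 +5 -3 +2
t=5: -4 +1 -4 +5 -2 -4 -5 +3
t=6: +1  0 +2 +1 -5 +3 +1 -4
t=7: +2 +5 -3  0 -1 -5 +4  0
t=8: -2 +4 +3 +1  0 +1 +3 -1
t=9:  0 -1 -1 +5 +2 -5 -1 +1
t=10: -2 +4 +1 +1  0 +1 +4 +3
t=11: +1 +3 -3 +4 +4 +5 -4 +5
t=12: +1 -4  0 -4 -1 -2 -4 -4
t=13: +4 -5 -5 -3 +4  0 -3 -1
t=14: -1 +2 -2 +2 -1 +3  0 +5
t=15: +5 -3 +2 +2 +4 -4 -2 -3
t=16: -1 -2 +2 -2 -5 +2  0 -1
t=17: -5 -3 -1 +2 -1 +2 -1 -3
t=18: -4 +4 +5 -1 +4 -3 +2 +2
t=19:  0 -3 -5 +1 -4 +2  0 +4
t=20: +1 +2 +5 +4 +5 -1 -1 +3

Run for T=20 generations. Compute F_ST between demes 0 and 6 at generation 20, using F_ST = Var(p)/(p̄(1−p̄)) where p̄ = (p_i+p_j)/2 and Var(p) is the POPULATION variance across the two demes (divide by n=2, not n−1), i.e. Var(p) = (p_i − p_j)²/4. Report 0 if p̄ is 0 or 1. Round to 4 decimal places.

t=0: k=[102 102 102 102 102 102 102 0]
t=1: x=[102.0000 102.0000 102.0000 102.0000 102.0000 102.0000 92.3100 9.6900] k=[102 102 102 102 102 102 89 10]
t=2: x=[102.0000 102.0000 102.0000 102.0000 102.0000 100.7650 82.7300 17.5050] k=[102 102 102 102 102 99 86 14]
t=3: x=[102.0000 102.0000 102.0000 102.0000 101.7150 98.0500 80.3950 20.8400] k=[102 102 102 102 101 98 77 20]
t=4: x=[102.0000 102.0000 102.0000 101.9050 100.8100 96.2900 73.5800 25.4150] k=[102 102 102 99 102 101 71 27]
t=5: x=[102.0000 102.0000 101.7150 99.5700 101.6200 98.2450 69.6700 31.1800] k=[102 102 98 102 100 94 65 34]
t=6: x=[102.0000 101.6200 98.7600 101.4300 99.6200 91.8150 64.8100 36.9450] k=[102 102 101 102 95 95 66 33]
t=7: x=[102.0000 101.9050 101.1900 101.2400 95.6650 92.2450 65.6200 36.1350] k=[102 102 98 101 95 87 70 36]
t=8: x=[102.0000 101.6200 98.6650 100.1450 94.8100 86.1450 68.3850 39.2300] k=[102 102 102 101 95 87 71 38]
t=9: x=[102.0000 102.0000 101.9050 100.5250 94.8100 86.2400 69.3850 41.1350] k=[102 102 101 102 97 81 68 42]
t=10: x=[102.0000 101.9050 101.1900 101.4300 95.9550 81.2850 66.7650 44.4700] k=[102 102 102 102 96 82 71 47]
t=11: x=[102.0000 102.0000 102.0000 101.4300 95.2400 82.2850 69.7650 49.2800] k=[102 102 102 102 99 87 66 54]
t=12: x=[102.0000 102.0000 102.0000 101.7150 98.1450 86.1450 66.8550 55.1400] k=[102 102 102 98 97 84 63 51]
t=13: x=[102.0000 102.0000 101.6200 98.2850 95.8600 83.2400 63.8550 52.1400] k=[102 102 97 95 100 83 61 51]
t=14: x=[102.0000 101.5250 97.2850 95.6650 97.9100 82.5250 62.1400 51.9500] k=[102 102 95 98 97 86 62 57]
t=15: x=[102.0000 101.3350 95.9500 97.6200 96.0500 84.7650 63.8050 57.4750] k=[102 98 98 100 100 81 62 54]
t=16: x=[101.6200 98.3800 98.1900 99.8100 98.1950 81.0000 63.0450 54.7600] k=[101 96 100 98 93 83 63 54]
t=17: x=[100.5250 96.8550 99.4300 97.7150 92.5250 82.0500 64.0450 54.8550] k=[96 94 98 100 92 84 63 52]
t=18: x=[95.8100 94.5700 97.8100 99.0500 92.0000 82.7650 63.9500 53.0450] k=[92 99 102 98 96 80 66 55]
t=19: x=[92.6650 98.6200 101.3350 98.1900 94.6700 80.1900 66.2850 56.0450] k=[93 96 96 99 91 82 66 60]
t=20: x=[93.2850 95.7150 96.2850 97.9550 90.9050 81.3350 66.9500 60.5700] k=[94 98 101 102 96 80 66 64]

0.1114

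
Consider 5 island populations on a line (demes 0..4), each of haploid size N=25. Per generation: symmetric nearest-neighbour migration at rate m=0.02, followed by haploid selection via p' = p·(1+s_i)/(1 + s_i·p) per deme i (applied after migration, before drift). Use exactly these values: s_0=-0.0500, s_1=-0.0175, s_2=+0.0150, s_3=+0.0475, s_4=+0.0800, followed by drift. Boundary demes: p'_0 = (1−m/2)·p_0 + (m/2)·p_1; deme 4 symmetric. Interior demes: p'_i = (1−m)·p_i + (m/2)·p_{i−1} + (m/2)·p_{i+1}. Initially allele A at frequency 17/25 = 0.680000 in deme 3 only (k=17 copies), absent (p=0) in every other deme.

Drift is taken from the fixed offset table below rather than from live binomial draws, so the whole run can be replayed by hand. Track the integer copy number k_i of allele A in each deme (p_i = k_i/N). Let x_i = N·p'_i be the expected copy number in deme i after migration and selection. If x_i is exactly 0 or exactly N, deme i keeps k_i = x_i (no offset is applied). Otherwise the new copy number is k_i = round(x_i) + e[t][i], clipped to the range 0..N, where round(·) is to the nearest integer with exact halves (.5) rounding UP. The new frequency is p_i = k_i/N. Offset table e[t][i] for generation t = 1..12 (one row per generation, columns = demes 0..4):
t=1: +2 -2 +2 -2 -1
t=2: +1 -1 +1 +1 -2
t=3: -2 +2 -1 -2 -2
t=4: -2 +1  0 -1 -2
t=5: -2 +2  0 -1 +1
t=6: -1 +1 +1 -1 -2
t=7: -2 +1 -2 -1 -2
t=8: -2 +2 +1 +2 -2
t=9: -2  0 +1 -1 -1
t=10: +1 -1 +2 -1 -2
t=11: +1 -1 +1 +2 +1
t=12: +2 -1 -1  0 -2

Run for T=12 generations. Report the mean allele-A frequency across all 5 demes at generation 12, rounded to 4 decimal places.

t=0: k=[0 0 0 17 0]
t=1: x=[0.0000 0.0000 0.1725 16.9159 0.1835] k=[0 0 2 15 0]
t=2: x=[0.0000 0.0197 2.1389 14.9997 0.1619] k=[0 0 3 16 0]
t=3: x=[0.0000 0.0295 3.1407 15.9793 0.1727] k=[0 2 2 14 0]
t=4: x=[0.0190 1.9480 2.1491 14.0265 0.1511] k=[0 3 2 13 0]
t=5: x=[0.0285 2.9142 2.1491 13.0497 0.1403] k=[0 5 2 12 1]
t=6: x=[0.0475 4.8506 2.1592 12.0794 1.1946] k=[0 6 3 11 0]
t=7: x=[0.0570 5.8307 3.1508 11.0956 0.1188] k=[0 7 1 10 0]
t=8: x=[0.0665 6.7824 1.1664 10.0879 0.1080] k=[0 9 2 12 0]
t=9: x=[0.0855 8.7394 2.1997 12.0694 0.1296] k=[0 9 3 11 0]
t=10: x=[0.0855 8.7493 3.1811 11.0956 0.1188] k=[1 8 5 10 0]
t=11: x=[1.0187 7.8049 5.1405 10.1283 0.1080] k=[2 7 6 12 1]
t=12: x=[1.9555 6.8518 6.1387 12.1195 1.1946] k=[4 6 5 12 0]

0.2160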